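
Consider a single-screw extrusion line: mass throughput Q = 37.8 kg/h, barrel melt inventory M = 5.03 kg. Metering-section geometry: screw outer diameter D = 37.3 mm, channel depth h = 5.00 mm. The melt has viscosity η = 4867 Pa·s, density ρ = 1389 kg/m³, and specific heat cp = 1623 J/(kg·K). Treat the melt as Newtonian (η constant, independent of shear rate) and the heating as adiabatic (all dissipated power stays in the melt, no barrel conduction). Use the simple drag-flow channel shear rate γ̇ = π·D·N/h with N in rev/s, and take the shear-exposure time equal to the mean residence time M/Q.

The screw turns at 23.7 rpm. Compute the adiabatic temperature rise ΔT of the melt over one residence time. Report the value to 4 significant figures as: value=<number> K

Throughput in SI: Q_s = 37.8 kg/h ÷ 3600 s/h = 0.0105 kg/s
t_res = M / Q_s = 5.03 ÷ 0.0105 = 479.048 s
Geometry in metres: D = 37.3 mm → 0.0373 m, h = 5.00 mm → 0.005 m; screw speed N = 23.7 rpm = 0.395 rev/s
Shear rate: γ̇ = πDN/h = π·0.0373·0.395/0.005 = 9.25733 s⁻¹
ΔT = η·γ̇²·t_res/(ρ·cp) = [4867 × 9.25733² × 479.048] / [1389 × 1623] = 88.6321 K

value=88.63 K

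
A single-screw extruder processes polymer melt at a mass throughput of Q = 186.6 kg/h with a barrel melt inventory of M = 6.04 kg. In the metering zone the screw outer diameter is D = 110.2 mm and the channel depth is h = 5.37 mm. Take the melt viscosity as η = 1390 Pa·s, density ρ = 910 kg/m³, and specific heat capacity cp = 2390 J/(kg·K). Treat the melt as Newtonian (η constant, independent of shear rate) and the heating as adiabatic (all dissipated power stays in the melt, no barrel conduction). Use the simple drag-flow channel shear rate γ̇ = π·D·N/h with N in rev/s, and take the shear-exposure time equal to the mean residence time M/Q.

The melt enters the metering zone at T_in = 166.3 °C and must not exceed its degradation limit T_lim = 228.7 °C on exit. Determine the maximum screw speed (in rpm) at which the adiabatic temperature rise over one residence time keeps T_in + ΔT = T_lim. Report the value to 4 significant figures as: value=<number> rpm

value=26.94 rpm

Q_s = Q / 3600 = 186.6 / 3600 = 0.0518333 kg/s
t_res = M / Q_s = 6.04 / 0.0518333 = 116.527 s
D = 110.2 mm = 0.1102 m;  h = 5.37 mm = 0.00537 m
Allowable rise: ΔT_a = T_lim − T_in = 228.7 − 166.3 = 62.4 K
Invert ΔT = ηγ̇²t_res/(ρcp) for γ̇: γ̇_max² = ΔT_a ρ cp / (η t_res) = 62.4·910·2390 / (1390·116.527) = 837.879 s⁻²
γ̇_max = sqrt(837.879) = 28.9461 s⁻¹
N_max = γ̇_max h / (πD) = 28.9461·0.00537/(π·0.1102) = 0.448987 rev/s → ×60 = 26.9392 rpm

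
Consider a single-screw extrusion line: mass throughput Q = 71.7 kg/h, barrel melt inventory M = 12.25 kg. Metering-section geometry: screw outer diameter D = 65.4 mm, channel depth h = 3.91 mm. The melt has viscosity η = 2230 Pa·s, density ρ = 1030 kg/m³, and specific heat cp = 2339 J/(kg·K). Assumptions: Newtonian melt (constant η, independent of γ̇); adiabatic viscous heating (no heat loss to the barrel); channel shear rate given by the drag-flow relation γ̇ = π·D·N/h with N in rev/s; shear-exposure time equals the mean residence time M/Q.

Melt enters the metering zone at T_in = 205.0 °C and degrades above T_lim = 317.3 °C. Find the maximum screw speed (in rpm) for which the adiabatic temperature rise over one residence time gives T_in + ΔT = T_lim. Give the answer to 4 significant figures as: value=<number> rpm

value=16.04 rpm

Convert throughput: Q = 71.7 kg/h = 71.7/3600 = 0.0199167 kg/s
t_res = M / Q_s = 12.25 / 0.0199167 = 615.063 s
Convert to metres: D = 0.0654 m, h = 0.00391 m
ΔT_a = T_lim − T_in = 317.3 °C − 205.0 °C = 112.3 K
γ̇_max² = ΔT_a·ρ·cp/(η·t_res) = 112.3·1030·2339/(2230·615.063) = 197.253 s⁻²
γ̇_max = sqrt(197.253) = 14.0447 s⁻¹
N_max = γ̇_max·h / (π·D) = 14.0447 · 0.00391 / (π · 0.0654) = 0.267276 rev/s = 16.0366 rpm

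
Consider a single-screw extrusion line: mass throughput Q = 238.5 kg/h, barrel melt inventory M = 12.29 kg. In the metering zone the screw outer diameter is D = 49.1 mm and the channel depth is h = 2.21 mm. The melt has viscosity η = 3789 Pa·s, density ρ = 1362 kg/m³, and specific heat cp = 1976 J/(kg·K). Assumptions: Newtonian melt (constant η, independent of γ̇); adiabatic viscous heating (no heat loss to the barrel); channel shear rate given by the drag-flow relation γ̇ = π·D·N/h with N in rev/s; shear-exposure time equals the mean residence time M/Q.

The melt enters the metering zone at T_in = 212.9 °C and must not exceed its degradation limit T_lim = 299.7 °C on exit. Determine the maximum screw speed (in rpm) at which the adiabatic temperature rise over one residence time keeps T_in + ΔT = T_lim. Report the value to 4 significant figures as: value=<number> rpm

value=15.67 rpm

Q_s = Q / 3600 = 238.5 / 3600 = 0.06625 kg/s
Mean residence time: t_res = M/Q_s = 12.29 kg / 0.06625 kg/s = 185.509 s
Convert to metres: D = 0.0491 m, h = 0.00221 m
Allowable rise: ΔT_a = T_lim − T_in = 299.7 − 212.9 = 86.8 K
γ̇_max² = ΔT_a·ρ·cp/(η·t_res) = 86.8·1362·1976/(3789·185.509) = 332.348 s⁻²
γ̇_max = √332.348 = 18.2304 s⁻¹
N_max = γ̇_max h / (πD) = 18.2304·0.00221/(π·0.0491) = 0.261191 rev/s → ×60 = 15.6714 rpm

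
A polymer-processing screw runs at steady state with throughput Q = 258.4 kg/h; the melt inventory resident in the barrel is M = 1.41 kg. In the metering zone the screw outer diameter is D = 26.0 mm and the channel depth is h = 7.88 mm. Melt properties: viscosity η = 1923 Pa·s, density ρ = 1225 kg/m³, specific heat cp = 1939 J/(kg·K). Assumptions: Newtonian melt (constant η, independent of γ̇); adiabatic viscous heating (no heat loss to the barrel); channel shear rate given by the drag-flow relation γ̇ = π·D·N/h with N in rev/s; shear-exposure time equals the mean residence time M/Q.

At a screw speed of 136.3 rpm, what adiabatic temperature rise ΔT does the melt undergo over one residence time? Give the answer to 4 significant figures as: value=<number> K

value=8.818 K

Q_s = Q / 3600 = 258.4 / 3600 = 0.0717778 kg/s
t_res = M / Q_s = 1.41 / 0.0717778 = 19.644 s
Geometry in metres: D = 26.0 mm → 0.026 m, h = 7.88 mm → 0.00788 m; screw speed N = 136.3 rpm = 2.27167 rev/s
γ̇ = π D N / h = (π)(0.026)(2.27167) / 0.00788 = 23.5473 s⁻¹
ΔT = η·γ̇²·t_res / (ρ·cp) = 1923 · (23.5473)² · 19.644 / (1225 · 1939) = 8.81815 K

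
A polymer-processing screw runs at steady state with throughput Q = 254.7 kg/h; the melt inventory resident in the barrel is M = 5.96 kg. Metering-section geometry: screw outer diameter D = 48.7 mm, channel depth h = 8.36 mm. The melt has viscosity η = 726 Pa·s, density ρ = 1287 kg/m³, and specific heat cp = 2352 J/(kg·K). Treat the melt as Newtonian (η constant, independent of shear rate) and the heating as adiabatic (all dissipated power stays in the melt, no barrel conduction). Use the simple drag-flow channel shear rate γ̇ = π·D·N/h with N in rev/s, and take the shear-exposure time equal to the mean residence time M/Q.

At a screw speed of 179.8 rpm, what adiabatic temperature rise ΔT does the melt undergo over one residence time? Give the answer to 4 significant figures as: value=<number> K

Convert throughput: Q = 254.7 kg/h = 254.7/3600 = 0.07075 kg/s
t_res = M / Q_s = 5.96 ÷ 0.07075 = 84.2403 s
Convert to SI: D = 0.0487 m, h = 0.00836 m, N = 179.8/60 = 2.99667 rev/s
γ̇ = π·D·N / h = π · 0.0487 · 2.99667 / 0.00836 = 54.8417 s⁻¹
Adiabatic rise: ΔT = η γ̇² t_res / (ρ cp) = 726·(54.8417)²·84.2403 / (1287·2352) = 60.7663 K

value=60.77 K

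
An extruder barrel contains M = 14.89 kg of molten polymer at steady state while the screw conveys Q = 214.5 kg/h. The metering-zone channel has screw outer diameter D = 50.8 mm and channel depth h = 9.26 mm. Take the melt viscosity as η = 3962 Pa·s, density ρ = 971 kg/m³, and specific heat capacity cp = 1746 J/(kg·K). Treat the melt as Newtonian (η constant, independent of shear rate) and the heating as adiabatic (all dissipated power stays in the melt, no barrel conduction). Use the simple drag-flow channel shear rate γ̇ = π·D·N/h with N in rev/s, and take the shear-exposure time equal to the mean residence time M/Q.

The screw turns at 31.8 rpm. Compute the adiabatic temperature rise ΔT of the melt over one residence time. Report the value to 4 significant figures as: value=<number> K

value=48.73 K

Throughput in SI: Q_s = 214.5 kg/h ÷ 3600 s/h = 0.0595833 kg/s
t_res = M / Q_s = 14.89 / 0.0595833 = 249.902 s
Geometry in metres: D = 50.8 mm → 0.0508 m, h = 9.26 mm → 0.00926 m; screw speed N = 31.8 rpm = 0.53 rev/s
Shear rate: γ̇ = πDN/h = π·0.0508·0.53/0.00926 = 9.13437 s⁻¹
ΔT = η·γ̇²·t_res / (ρ·cp) = 3962 · (9.13437)² · 249.902 / (971 · 1746) = 48.7279 K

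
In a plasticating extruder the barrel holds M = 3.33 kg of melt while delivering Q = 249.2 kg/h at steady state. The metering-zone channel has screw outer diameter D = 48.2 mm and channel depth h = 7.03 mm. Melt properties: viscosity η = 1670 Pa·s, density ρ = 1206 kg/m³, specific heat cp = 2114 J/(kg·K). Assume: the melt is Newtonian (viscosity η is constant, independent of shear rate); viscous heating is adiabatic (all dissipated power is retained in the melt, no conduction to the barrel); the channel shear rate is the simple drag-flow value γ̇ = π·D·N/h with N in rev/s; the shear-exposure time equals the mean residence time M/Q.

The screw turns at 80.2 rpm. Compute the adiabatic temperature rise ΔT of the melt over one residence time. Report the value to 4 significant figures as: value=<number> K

Q_s = Q / 3600 = 249.2 / 3600 = 0.0692222 kg/s
Mean residence time: t_res = M/Q_s = 3.33 kg / 0.0692222 kg/s = 48.1059 s
Convert to SI: D = 0.0482 m, h = 0.00703 m, N = 80.2/60 = 1.33667 rev/s
γ̇ = π D N / h = (π)(0.0482)(1.33667) / 0.00703 = 28.7915 s⁻¹
ΔT = η·γ̇²·t_res / (ρ·cp) = 1670 · (28.7915)² · 48.1059 / (1206 · 2114) = 26.1211 K

value=26.12 K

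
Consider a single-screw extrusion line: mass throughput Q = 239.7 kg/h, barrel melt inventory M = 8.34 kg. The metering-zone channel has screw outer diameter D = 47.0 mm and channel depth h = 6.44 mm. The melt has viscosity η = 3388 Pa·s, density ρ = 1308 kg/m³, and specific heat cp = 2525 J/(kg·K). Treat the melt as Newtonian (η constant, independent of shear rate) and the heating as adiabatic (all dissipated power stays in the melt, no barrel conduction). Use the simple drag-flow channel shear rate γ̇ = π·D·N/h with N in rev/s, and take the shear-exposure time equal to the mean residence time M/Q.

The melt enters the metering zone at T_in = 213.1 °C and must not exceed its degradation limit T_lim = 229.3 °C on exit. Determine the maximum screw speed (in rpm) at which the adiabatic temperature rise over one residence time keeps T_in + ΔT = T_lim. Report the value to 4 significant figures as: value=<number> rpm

value=29.38 rpm

Throughput in SI: Q_s = 239.7 kg/h ÷ 3600 s/h = 0.0665833 kg/s
Mean residence time: t_res = M/Q_s = 8.34 kg / 0.0665833 kg/s = 125.257 s
Geometry in SI: D = 47.0 mm → 0.047 m, h = 6.44 mm → 0.00644 m
ΔT_a = T_lim − T_in = 229.3 − 213.1 = 16.2 K
γ̇_max² = ΔT_a·ρ·cp/(η·t_res) = 16.2·1308·2525/(3388·125.257) = 126.078 s⁻²
Take the square root: γ̇_max = √(126.078) = 11.2285 s⁻¹
N_max = γ̇_max·h / (π·D) = 11.2285 · 0.00644 / (π · 0.047) = 0.489732 rev/s = 29.3839 rpm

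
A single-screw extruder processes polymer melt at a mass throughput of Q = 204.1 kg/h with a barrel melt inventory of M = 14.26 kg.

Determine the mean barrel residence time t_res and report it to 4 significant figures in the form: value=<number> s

Q_s = Q / 3600 = 204.1 / 3600 = 0.0566944 kg/s
t_res = M / Q_s = 14.26 / 0.0566944 = 251.524 s

value=251.5 s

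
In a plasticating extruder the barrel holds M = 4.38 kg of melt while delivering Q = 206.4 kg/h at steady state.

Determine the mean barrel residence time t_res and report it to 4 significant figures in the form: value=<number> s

value=76.40 s

Convert throughput: Q = 206.4 kg/h = 206.4/3600 = 0.0573333 kg/s
t_res = M / Q_s = 4.38 / 0.0573333 = 76.3953 s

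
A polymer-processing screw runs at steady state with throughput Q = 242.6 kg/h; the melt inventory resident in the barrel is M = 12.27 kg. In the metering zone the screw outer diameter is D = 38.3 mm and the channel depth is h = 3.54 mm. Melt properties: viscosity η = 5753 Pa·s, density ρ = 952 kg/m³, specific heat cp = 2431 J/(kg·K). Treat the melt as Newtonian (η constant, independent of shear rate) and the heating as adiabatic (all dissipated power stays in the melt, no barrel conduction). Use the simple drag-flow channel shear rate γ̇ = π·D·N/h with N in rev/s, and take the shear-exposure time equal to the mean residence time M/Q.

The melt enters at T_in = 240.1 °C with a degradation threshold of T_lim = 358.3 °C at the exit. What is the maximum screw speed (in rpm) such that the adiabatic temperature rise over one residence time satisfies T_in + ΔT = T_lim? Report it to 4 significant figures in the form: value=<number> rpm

value=28.53 rpm

Throughput in SI: Q_s = 242.6 kg/h ÷ 3600 s/h = 0.0673889 kg/s
t_res = M / Q_s = 12.27 / 0.0673889 = 182.077 s
Convert to metres: D = 0.0383 m, h = 0.00354 m
ΔT_a = T_lim − T_in = 358.3 − 240.1 = 118.2 K
Invert ΔT = ηγ̇²t_res/(ρcp) for γ̇: γ̇_max² = ΔT_a ρ cp / (η t_res) = 118.2·952·2431 / (5753·182.077) = 261.149 s⁻²
Take the square root: γ̇_max = √(261.149) = 16.1601 s⁻¹
Solve γ̇ = πDN/h for N: N_max = γ̇_max·h/(π·D) = 16.1601 × 0.00354 / (π × 0.0383) = 0.475444 rev/s = 28.5266 rpm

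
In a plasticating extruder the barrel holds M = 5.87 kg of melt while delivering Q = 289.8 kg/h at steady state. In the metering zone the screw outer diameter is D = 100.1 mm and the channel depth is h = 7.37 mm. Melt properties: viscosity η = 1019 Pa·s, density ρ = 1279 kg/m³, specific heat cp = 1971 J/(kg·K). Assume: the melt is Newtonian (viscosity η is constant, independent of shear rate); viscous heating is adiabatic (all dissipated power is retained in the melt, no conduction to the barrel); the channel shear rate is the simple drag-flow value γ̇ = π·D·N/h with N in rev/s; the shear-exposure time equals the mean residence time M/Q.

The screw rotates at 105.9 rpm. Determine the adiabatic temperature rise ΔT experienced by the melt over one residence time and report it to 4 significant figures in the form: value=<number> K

value=167.2 K

Convert throughput: Q = 289.8 kg/h = 289.8/3600 = 0.0805 kg/s
t_res = M / Q_s = 5.87 ÷ 0.0805 = 72.9193 s
Geometry in metres: D = 100.1 mm → 0.1001 m, h = 7.37 mm → 0.00737 m; screw speed N = 105.9 rpm = 1.765 rev/s
γ̇ = π D N / h = (π)(0.1001)(1.765) / 0.00737 = 75.3115 s⁻¹
ΔT = η·γ̇²·t_res/(ρ·cp) = [1019 × 75.3115² × 72.9193] / [1279 × 1971] = 167.179 K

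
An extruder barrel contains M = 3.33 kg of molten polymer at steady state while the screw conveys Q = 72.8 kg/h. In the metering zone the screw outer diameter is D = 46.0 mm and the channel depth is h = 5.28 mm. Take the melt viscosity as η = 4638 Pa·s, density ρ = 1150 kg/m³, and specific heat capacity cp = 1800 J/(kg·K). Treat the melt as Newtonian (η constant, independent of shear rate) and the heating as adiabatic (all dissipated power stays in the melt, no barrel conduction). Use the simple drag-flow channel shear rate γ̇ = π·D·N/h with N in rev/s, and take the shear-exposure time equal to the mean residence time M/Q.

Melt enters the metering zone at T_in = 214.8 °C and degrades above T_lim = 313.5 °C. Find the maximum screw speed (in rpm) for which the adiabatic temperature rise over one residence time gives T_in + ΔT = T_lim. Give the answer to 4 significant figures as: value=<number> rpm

value=35.85 rpm

Throughput in SI: Q_s = 72.8 kg/h ÷ 3600 s/h = 0.0202222 kg/s
t_res = M / Q_s = 3.33 / 0.0202222 = 164.67 s
Geometry in SI: D = 46.0 mm → 0.046 m, h = 5.28 mm → 0.00528 m
ΔT_a = T_lim − T_in = 313.5 °C − 214.8 °C = 98.7 K
Invert ΔT = ηγ̇²t_res/(ρcp) for γ̇: γ̇_max² = ΔT_a ρ cp / (η t_res) = 98.7·1150·1800 / (4638·164.67) = 267.511 s⁻²
γ̇_max = √267.511 = 16.3558 s⁻¹
N_max = γ̇_max·h / (π·D) = 16.3558 · 0.00528 / (π · 0.046) = 0.597581 rev/s = 35.8549 rpm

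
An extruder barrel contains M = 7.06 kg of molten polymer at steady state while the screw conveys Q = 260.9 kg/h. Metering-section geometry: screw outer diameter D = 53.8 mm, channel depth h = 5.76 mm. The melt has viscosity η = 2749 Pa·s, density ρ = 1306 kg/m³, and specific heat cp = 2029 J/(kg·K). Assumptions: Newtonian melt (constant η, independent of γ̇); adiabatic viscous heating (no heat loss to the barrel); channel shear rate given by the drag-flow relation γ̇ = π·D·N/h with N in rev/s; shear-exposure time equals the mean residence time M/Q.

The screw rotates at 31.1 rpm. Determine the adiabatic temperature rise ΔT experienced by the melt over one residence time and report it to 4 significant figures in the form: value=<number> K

value=23.38 K

Convert throughput: Q = 260.9 kg/h = 260.9/3600 = 0.0724722 kg/s
Mean residence time: t_res = M/Q_s = 7.06 kg / 0.0724722 kg/s = 97.4166 s
D = 53.8 mm = 0.0538 m;  h = 5.76 mm = 0.00576 m;  N = 31.1 rpm / 60 = 0.518333 rev/s
Shear rate: γ̇ = πDN/h = π·0.0538·0.518333/0.00576 = 15.2096 s⁻¹
ΔT = η·γ̇²·t_res/(ρ·cp) = [2749 × 15.2096² × 97.4166] / [1306 × 2029] = 23.3787 K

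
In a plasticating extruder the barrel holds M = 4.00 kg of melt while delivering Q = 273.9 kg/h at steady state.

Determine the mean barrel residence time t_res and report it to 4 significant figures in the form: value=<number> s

value=52.57 s

Convert throughput: Q = 273.9 kg/h = 273.9/3600 = 0.0760833 kg/s
t_res = M / Q_s = 4.00 ÷ 0.0760833 = 52.5739 s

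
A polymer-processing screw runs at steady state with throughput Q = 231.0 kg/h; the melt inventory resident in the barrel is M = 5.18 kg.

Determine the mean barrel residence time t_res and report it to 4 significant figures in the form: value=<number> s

value=80.73 s

Q_s = Q / 3600 = 231.0 / 3600 = 0.0641667 kg/s
t_res = M / Q_s = 5.18 ÷ 0.0641667 = 80.7273 s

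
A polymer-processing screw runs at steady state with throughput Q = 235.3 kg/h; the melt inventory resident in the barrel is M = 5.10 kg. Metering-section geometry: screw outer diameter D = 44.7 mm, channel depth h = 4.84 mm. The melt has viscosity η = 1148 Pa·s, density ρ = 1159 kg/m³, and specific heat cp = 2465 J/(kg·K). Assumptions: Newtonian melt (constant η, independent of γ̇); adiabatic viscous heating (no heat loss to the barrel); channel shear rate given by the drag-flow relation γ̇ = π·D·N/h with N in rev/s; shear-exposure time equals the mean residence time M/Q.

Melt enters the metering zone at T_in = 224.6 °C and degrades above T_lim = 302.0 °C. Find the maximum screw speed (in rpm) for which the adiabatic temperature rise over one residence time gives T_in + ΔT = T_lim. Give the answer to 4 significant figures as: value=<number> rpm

Q_s = Q / 3600 = 235.3 / 3600 = 0.0653611 kg/s
Mean residence time: t_res = M/Q_s = 5.10 kg / 0.0653611 kg/s = 78.028 s
Convert to metres: D = 0.0447 m, h = 0.00484 m
ΔT_a = T_lim − T_in = 302.0 − 224.6 = 77.4 K
γ̇_max² = ΔT_a·ρ·cp / (η·t_res) = [77.4 × 1159 × 2465] / [1148 × 78.028] = 2468.59 s⁻²
Take the square root: γ̇_max = √(2468.59) = 49.6849 s⁻¹
Solve γ̇ = πDN/h for N: N_max = γ̇_max·h/(π·D) = 49.6849 × 0.00484 / (π × 0.0447) = 1.71243 rev/s = 102.746 rpm

value=102.7 rpm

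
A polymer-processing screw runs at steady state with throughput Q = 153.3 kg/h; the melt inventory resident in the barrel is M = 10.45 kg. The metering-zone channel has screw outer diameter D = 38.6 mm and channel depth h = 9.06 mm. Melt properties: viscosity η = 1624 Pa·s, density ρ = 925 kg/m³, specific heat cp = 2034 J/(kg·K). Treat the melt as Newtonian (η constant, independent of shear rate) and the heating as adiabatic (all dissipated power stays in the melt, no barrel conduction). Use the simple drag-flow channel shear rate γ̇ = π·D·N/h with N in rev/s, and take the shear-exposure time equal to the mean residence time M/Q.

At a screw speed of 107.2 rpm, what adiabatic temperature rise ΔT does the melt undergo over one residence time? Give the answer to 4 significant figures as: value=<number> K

value=121.1 K

Convert throughput: Q = 153.3 kg/h = 153.3/3600 = 0.0425833 kg/s
Mean residence time: t_res = M/Q_s = 10.45 kg / 0.0425833 kg/s = 245.401 s
Geometry in metres: D = 38.6 mm → 0.0386 m, h = 9.06 mm → 0.00906 m; screw speed N = 107.2 rpm = 1.78667 rev/s
γ̇ = π D N / h = (π)(0.0386)(1.78667) / 0.00906 = 23.914 s⁻¹
ΔT = η·γ̇²·t_res / (ρ·cp) = 1624 · (23.914)² · 245.401 / (925 · 2034) = 121.136 K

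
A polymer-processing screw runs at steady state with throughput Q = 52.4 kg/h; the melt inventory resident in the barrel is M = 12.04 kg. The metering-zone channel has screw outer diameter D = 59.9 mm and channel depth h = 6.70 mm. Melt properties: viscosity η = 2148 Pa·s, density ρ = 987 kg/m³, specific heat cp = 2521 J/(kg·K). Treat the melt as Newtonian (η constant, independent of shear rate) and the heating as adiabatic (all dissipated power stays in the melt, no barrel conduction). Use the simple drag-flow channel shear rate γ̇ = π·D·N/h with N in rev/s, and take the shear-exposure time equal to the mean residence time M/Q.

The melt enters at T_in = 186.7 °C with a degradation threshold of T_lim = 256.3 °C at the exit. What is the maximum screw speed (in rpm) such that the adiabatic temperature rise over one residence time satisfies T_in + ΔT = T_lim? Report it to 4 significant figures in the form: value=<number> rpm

Q_s = Q / 3600 = 52.4 / 3600 = 0.0145556 kg/s
t_res = M / Q_s = 12.04 ÷ 0.0145556 = 827.176 s
Convert to metres: D = 0.0599 m, h = 0.0067 m
ΔT_a = T_lim − T_in = 256.3 °C − 186.7 °C = 69.6 K
Invert ΔT = ηγ̇²t_res/(ρcp) for γ̇: γ̇_max² = ΔT_a ρ cp / (η t_res) = 69.6·987·2521 / (2148·827.176) = 97.4692 s⁻²
γ̇_max = √97.4692 = 9.87265 s⁻¹
N_max = γ̇_max·h / (π·D) = 9.87265 · 0.0067 / (π · 0.0599) = 0.351505 rev/s = 21.0903 rpm

value=21.09 rpm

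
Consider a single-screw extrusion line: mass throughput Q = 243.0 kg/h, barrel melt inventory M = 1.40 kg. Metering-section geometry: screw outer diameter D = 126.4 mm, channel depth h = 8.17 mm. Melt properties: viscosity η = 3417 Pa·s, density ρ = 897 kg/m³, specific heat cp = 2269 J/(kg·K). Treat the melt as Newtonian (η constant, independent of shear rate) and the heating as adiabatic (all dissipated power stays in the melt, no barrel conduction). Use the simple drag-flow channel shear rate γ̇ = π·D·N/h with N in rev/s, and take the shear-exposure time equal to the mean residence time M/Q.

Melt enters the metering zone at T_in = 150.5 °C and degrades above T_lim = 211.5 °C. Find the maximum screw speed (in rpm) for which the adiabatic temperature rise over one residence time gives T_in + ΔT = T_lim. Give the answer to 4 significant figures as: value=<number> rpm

value=51.67 rpm

Q_s = Q / 3600 = 243.0 / 3600 = 0.0675 kg/s
t_res = M / Q_s = 1.40 / 0.0675 = 20.7407 s
Geometry in SI: D = 126.4 mm → 0.1264 m, h = 8.17 mm → 0.00817 m
ΔT_a = T_lim − T_in = 211.5 °C − 150.5 °C = 61 K
γ̇_max² = ΔT_a·ρ·cp / (η·t_res) = [61 × 897 × 2269] / [3417 × 20.7407] = 1751.81 s⁻²
γ̇_max = √1751.81 = 41.8547 s⁻¹
Solve γ̇ = πDN/h for N: N_max = γ̇_max·h/(π·D) = 41.8547 × 0.00817 / (π × 0.1264) = 0.86113 rev/s = 51.6678 rpm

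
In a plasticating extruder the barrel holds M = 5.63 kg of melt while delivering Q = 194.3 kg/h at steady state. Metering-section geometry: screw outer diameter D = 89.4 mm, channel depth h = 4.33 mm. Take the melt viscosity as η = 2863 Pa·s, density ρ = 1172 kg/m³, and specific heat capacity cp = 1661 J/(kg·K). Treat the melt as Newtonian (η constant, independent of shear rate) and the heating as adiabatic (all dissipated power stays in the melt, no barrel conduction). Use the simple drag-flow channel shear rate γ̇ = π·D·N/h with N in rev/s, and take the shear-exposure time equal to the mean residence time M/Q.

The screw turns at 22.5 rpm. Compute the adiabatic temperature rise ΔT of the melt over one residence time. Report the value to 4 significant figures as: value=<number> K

Q_s = Q / 3600 = 194.3 / 3600 = 0.0539722 kg/s
t_res = M / Q_s = 5.63 / 0.0539722 = 104.313 s
Geometry in metres: D = 89.4 mm → 0.0894 m, h = 4.33 mm → 0.00433 m; screw speed N = 22.5 rpm = 0.375 rev/s
γ̇ = π D N / h = (π)(0.0894)(0.375) / 0.00433 = 24.3238 s⁻¹
ΔT = η·γ̇²·t_res/(ρ·cp) = [2863 × 24.3238² × 104.313] / [1172 × 1661] = 90.7661 K

value=90.77 K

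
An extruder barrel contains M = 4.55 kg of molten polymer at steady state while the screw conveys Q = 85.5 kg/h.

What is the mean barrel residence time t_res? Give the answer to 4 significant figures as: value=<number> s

value=191.6 s

Q_s = Q / 3600 = 85.5 / 3600 = 0.02375 kg/s
t_res = M / Q_s = 4.55 / 0.02375 = 191.579 s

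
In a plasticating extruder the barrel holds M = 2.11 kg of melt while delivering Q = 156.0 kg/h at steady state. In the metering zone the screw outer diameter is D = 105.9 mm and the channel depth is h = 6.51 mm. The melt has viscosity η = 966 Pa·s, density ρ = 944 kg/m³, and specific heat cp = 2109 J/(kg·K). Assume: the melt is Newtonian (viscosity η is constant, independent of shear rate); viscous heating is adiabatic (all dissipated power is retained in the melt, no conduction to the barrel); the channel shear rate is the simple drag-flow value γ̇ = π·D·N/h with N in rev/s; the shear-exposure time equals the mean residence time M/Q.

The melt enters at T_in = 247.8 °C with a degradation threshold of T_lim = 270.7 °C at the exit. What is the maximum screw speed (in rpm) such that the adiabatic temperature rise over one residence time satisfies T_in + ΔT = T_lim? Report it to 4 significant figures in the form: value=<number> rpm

Convert throughput: Q = 156.0 kg/h = 156.0/3600 = 0.0433333 kg/s
Mean residence time: t_res = M/Q_s = 2.11 kg / 0.0433333 kg/s = 48.6923 s
D = 105.9 mm = 0.1059 m;  h = 6.51 mm = 0.00651 m
ΔT_a = T_lim − T_in = 270.7 − 247.8 = 22.9 K
Invert ΔT = ηγ̇²t_res/(ρcp) for γ̇: γ̇_max² = ΔT_a ρ cp / (η t_res) = 22.9·944·2109 / (966·48.6923) = 969.274 s⁻²
γ̇_max = sqrt(969.274) = 31.1332 s⁻¹
N_max = γ̇_max·h / (π·D) = 31.1332 · 0.00651 / (π · 0.1059) = 0.609198 rev/s = 36.5519 rpm

value=36.55 rpm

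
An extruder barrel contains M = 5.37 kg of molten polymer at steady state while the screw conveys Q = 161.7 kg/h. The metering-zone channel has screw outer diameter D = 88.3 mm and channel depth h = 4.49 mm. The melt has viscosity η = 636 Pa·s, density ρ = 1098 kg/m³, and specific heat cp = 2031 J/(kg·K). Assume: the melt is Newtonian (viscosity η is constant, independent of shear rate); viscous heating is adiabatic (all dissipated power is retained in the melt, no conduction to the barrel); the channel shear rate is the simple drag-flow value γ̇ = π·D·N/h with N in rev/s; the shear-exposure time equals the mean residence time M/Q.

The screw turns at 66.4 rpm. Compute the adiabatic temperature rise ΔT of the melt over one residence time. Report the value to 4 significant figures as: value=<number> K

Throughput in SI: Q_s = 161.7 kg/h ÷ 3600 s/h = 0.0449167 kg/s
t_res = M / Q_s = 5.37 ÷ 0.0449167 = 119.555 s
Geometry in metres: D = 88.3 mm → 0.0883 m, h = 4.49 mm → 0.00449 m; screw speed N = 66.4 rpm = 1.10667 rev/s
γ̇ = π D N / h = (π)(0.0883)(1.10667) / 0.00449 = 68.3724 s⁻¹
ΔT = η·γ̇²·t_res/(ρ·cp) = [636 × 68.3724² × 119.555] / [1098 × 2031] = 159.395 K

value=159.4 K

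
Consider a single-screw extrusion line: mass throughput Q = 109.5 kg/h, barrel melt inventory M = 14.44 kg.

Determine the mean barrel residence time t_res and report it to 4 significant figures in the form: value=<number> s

Q_s = Q / 3600 = 109.5 / 3600 = 0.0304167 kg/s
t_res = M / Q_s = 14.44 ÷ 0.0304167 = 474.74 s

value=474.7 s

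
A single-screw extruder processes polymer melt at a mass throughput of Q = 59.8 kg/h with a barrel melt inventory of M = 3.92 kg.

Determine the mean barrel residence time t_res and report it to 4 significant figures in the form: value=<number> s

Throughput in SI: Q_s = 59.8 kg/h ÷ 3600 s/h = 0.0166111 kg/s
Mean residence time: t_res = M/Q_s = 3.92 kg / 0.0166111 kg/s = 235.987 s

value=236.0 s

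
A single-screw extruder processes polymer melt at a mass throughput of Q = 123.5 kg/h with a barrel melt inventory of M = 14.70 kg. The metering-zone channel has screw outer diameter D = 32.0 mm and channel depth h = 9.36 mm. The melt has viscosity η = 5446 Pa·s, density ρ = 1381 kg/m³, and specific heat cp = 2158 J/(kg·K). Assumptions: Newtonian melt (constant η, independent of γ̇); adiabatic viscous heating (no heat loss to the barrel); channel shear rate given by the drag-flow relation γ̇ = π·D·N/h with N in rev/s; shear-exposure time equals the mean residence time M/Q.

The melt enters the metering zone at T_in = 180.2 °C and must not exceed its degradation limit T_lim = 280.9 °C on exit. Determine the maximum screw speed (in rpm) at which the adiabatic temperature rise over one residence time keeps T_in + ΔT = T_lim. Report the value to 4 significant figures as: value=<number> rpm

Convert throughput: Q = 123.5 kg/h = 123.5/3600 = 0.0343056 kg/s
Mean residence time: t_res = M/Q_s = 14.70 kg / 0.0343056 kg/s = 428.502 s
Geometry in SI: D = 32.0 mm → 0.032 m, h = 9.36 mm → 0.00936 m
ΔT_a = T_lim − T_in = 280.9 °C − 180.2 °C = 100.7 K
γ̇_max² = ΔT_a·ρ·cp/(η·t_res) = 100.7·1381·2158/(5446·428.502) = 128.601 s⁻²
γ̇_max = sqrt(128.601) = 11.3402 s⁻¹
N_max = γ̇_max h / (πD) = 11.3402·0.00936/(π·0.032) = 1.05584 rev/s → ×60 = 63.3504 rpm

value=63.35 rpm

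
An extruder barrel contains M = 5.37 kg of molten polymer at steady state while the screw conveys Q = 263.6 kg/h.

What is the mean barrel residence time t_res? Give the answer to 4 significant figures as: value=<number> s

Q_s = Q / 3600 = 263.6 / 3600 = 0.0732222 kg/s
t_res = M / Q_s = 5.37 / 0.0732222 = 73.3384 s

value=73.34 s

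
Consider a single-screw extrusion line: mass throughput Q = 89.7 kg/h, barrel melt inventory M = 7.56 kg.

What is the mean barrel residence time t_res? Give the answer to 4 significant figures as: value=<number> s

Q_s = Q / 3600 = 89.7 / 3600 = 0.0249167 kg/s
t_res = M / Q_s = 7.56 ÷ 0.0249167 = 303.411 s

value=303.4 s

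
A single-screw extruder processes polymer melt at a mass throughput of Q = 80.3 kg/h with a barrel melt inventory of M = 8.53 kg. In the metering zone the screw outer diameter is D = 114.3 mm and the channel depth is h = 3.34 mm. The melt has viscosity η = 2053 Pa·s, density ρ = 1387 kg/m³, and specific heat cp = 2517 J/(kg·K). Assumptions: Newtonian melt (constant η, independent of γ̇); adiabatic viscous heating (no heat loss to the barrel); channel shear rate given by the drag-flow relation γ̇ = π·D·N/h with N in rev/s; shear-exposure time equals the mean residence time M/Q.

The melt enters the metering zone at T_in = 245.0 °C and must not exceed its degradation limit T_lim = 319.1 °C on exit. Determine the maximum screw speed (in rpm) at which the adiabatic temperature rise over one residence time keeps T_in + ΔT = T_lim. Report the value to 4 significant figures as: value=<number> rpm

Throughput in SI: Q_s = 80.3 kg/h ÷ 3600 s/h = 0.0223056 kg/s
t_res = M / Q_s = 8.53 ÷ 0.0223056 = 382.416 s
D = 114.3 mm = 0.1143 m;  h = 3.34 mm = 0.00334 m
ΔT_a = T_lim − T_in = 319.1 − 245.0 = 74.1 K
γ̇_max² = ΔT_a·ρ·cp/(η·t_res) = 74.1·1387·2517/(2053·382.416) = 329.498 s⁻²
γ̇_max = sqrt(329.498) = 18.1521 s⁻¹
Solve γ̇ = πDN/h for N: N_max = γ̇_max·h/(π·D) = 18.1521 × 0.00334 / (π × 0.1143) = 0.168841 rev/s = 10.1304 rpm

value=10.13 rpm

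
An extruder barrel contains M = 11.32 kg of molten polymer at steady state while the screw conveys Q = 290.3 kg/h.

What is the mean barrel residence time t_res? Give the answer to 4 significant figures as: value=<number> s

value=140.4 s

Throughput in SI: Q_s = 290.3 kg/h ÷ 3600 s/h = 0.0806389 kg/s
Mean residence time: t_res = M/Q_s = 11.32 kg / 0.0806389 kg/s = 140.379 s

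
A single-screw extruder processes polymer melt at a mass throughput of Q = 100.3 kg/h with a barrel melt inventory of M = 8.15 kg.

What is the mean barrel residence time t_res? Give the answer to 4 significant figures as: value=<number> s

value=292.5 s

Throughput in SI: Q_s = 100.3 kg/h ÷ 3600 s/h = 0.0278611 kg/s
t_res = M / Q_s = 8.15 / 0.0278611 = 292.522 s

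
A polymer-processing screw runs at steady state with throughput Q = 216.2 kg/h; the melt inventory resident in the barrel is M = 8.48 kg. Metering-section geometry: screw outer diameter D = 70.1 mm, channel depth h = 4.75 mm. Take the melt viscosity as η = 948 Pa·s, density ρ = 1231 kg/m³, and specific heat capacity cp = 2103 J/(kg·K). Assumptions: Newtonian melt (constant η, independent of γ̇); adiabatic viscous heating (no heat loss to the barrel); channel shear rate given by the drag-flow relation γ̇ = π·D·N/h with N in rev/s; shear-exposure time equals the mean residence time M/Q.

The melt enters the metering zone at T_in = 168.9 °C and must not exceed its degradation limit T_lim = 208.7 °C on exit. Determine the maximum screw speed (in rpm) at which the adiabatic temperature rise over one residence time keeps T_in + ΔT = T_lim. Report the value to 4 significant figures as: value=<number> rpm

Q_s = Q / 3600 = 216.2 / 3600 = 0.0600556 kg/s
t_res = M / Q_s = 8.48 ÷ 0.0600556 = 141.203 s
D = 70.1 mm = 0.0701 m;  h = 4.75 mm = 0.00475 m
ΔT_a = T_lim − T_in = 208.7 − 168.9 = 39.8 K
γ̇_max² = ΔT_a·ρ·cp / (η·t_res) = [39.8 × 1231 × 2103] / [948 × 141.203] = 769.714 s⁻²
Take the square root: γ̇_max = √(769.714) = 27.7437 s⁻¹
Solve γ̇ = πDN/h for N: N_max = γ̇_max·h/(π·D) = 27.7437 × 0.00475 / (π × 0.0701) = 0.598398 rev/s = 35.9039 rpm

value=35.90 rpm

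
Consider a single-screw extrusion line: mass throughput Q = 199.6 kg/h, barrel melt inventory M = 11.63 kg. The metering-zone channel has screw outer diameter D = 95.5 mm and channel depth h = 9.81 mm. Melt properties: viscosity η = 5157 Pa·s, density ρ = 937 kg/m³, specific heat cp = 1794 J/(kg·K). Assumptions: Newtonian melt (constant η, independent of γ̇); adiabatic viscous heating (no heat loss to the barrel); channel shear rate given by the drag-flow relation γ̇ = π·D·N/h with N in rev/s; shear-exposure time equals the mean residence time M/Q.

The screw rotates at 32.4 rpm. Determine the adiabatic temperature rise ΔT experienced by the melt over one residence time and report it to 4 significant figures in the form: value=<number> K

value=175.5 K

Q_s = Q / 3600 = 199.6 / 3600 = 0.0554444 kg/s
Mean residence time: t_res = M/Q_s = 11.63 kg / 0.0554444 kg/s = 209.76 s
D = 95.5 mm = 0.0955 m;  h = 9.81 mm = 0.00981 m;  N = 32.4 rpm / 60 = 0.54 rev/s
γ̇ = π D N / h = (π)(0.0955)(0.54) / 0.00981 = 16.515 s⁻¹
ΔT = η·γ̇²·t_res / (ρ·cp) = 5157 · (16.515)² · 209.76 / (937 · 1794) = 175.514 K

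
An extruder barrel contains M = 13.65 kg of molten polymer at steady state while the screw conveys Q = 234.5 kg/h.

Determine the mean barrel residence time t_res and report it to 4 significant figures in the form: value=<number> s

value=209.6 s

Convert throughput: Q = 234.5 kg/h = 234.5/3600 = 0.0651389 kg/s
t_res = M / Q_s = 13.65 / 0.0651389 = 209.552 s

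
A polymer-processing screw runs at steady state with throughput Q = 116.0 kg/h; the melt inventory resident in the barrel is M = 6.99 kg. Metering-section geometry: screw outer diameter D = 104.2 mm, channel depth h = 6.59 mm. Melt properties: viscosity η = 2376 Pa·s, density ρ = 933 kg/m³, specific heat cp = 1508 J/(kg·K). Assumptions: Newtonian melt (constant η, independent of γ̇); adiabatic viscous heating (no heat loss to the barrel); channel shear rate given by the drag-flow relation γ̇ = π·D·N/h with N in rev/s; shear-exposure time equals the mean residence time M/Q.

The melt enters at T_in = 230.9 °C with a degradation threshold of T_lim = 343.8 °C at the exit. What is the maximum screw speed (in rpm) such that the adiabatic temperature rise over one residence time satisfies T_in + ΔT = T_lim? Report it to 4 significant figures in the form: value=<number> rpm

Convert throughput: Q = 116.0 kg/h = 116.0/3600 = 0.0322222 kg/s
t_res = M / Q_s = 6.99 ÷ 0.0322222 = 216.931 s
Convert to metres: D = 0.1042 m, h = 0.00659 m
ΔT_a = T_lim − T_in = 343.8 °C − 230.9 °C = 112.9 K
γ̇_max² = ΔT_a·ρ·cp / (η·t_res) = [112.9 × 933 × 1508] / [2376 × 216.931] = 308.183 s⁻²
γ̇_max = sqrt(308.183) = 17.5551 s⁻¹
N_max = γ̇_max·h / (π·D) = 17.5551 · 0.00659 / (π · 0.1042) = 0.353405 rev/s = 21.2043 rpm

value=21.20 rpm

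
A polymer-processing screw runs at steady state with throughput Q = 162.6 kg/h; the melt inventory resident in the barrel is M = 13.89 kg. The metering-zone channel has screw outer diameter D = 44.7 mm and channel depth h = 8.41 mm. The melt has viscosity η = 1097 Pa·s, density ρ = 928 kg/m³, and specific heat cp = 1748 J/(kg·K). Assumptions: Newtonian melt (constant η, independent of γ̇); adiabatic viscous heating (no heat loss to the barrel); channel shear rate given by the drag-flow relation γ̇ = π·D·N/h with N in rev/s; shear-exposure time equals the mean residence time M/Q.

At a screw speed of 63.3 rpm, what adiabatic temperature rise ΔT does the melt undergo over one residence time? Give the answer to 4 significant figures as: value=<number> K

value=64.54 K

Q_s = Q / 3600 = 162.6 / 3600 = 0.0451667 kg/s
Mean residence time: t_res = M/Q_s = 13.89 kg / 0.0451667 kg/s = 307.528 s
Geometry in metres: D = 44.7 mm → 0.0447 m, h = 8.41 mm → 0.00841 m; screw speed N = 63.3 rpm = 1.055 rev/s
Shear rate: γ̇ = πDN/h = π·0.0447·1.055/0.00841 = 17.6163 s⁻¹
ΔT = η·γ̇²·t_res/(ρ·cp) = [1097 × 17.6163² × 307.528] / [928 × 1748] = 64.54 K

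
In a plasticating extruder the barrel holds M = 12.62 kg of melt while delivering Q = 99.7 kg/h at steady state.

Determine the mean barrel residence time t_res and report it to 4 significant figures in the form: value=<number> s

value=455.7 s

Convert throughput: Q = 99.7 kg/h = 99.7/3600 = 0.0276944 kg/s
t_res = M / Q_s = 12.62 / 0.0276944 = 455.687 s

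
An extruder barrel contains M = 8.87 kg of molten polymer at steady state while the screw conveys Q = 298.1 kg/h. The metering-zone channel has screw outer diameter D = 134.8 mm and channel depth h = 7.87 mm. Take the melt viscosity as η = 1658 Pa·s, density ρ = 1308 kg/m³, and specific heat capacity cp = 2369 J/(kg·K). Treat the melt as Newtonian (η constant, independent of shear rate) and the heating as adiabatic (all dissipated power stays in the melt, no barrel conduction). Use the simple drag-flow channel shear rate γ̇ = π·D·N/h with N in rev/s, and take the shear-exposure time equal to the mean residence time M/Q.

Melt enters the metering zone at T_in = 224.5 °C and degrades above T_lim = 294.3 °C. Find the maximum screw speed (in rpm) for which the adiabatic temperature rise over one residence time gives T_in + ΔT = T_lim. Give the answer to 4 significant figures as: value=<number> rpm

Throughput in SI: Q_s = 298.1 kg/h ÷ 3600 s/h = 0.0828056 kg/s
t_res = M / Q_s = 8.87 / 0.0828056 = 107.118 s
Geometry in SI: D = 134.8 mm → 0.1348 m, h = 7.87 mm → 0.00787 m
ΔT_a = T_lim − T_in = 294.3 °C − 224.5 °C = 69.8 K
γ̇_max² = ΔT_a·ρ·cp/(η·t_res) = 69.8·1308·2369/(1658·107.118) = 1217.81 s⁻²
Take the square root: γ̇_max = √(1217.81) = 34.8971 s⁻¹
Solve γ̇ = πDN/h for N: N_max = γ̇_max·h/(π·D) = 34.8971 × 0.00787 / (π × 0.1348) = 0.648522 rev/s = 38.9113 rpm

value=38.91 rpm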